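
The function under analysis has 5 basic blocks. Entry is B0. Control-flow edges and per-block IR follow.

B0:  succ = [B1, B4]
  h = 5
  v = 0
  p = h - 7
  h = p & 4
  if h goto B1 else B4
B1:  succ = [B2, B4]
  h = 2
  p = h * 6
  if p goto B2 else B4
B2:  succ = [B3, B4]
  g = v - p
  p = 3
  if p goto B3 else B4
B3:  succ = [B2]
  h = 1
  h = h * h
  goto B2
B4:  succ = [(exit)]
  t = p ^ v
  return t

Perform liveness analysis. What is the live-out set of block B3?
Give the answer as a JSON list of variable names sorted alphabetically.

Answer: ["p", "v"]

Working:
Per-block:
  B0 def {h,p,v} use ∅
  B1 def {h,p} use ∅
  B2 def {g,p} use {p,v}
  B3 def {h} use ∅
  B4 def {t} use {p,v}

Live sets:
  B0 li=∅ lo={p,v}
  B1 li={v} lo={p,v}
  B2 li={p,v} lo={p,v}
  B3 li={p,v} lo={p,v}
  B4 li={p,v} lo=∅

live-out(B3) = ["p", "v"]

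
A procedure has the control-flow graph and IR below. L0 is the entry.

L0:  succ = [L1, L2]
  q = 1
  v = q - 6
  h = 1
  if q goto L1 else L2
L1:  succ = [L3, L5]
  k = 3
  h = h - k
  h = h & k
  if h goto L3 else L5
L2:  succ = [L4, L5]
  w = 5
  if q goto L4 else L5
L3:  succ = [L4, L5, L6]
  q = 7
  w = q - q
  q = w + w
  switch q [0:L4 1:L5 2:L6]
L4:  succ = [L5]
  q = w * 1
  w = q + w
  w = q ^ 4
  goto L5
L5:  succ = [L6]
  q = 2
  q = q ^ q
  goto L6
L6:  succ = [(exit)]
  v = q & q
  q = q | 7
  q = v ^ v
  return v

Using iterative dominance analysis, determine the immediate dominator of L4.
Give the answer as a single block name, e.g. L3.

Answer: L0

Derivation:
idom tree: L1←L0 L2←L0 L3←L1 L4←L0 L5←L0 L6←L0
Join-block Dom:
  L4: preds {L2,L3}: {L0,L2} ∩ {L0,L1,L3} = {L0}; idom=L0
  L5: preds {L1,L2,L3,L4}: {L0,L1} ∩ {L0,L2} ∩ {L0,L1,L3} ∩ {L0,L4} = {L0}; idom=L0
  L6: preds {L3,L5}: {L0,L1,L3} ∩ {L0,L5} = {L0}; idom=L0

idom(L4) = L0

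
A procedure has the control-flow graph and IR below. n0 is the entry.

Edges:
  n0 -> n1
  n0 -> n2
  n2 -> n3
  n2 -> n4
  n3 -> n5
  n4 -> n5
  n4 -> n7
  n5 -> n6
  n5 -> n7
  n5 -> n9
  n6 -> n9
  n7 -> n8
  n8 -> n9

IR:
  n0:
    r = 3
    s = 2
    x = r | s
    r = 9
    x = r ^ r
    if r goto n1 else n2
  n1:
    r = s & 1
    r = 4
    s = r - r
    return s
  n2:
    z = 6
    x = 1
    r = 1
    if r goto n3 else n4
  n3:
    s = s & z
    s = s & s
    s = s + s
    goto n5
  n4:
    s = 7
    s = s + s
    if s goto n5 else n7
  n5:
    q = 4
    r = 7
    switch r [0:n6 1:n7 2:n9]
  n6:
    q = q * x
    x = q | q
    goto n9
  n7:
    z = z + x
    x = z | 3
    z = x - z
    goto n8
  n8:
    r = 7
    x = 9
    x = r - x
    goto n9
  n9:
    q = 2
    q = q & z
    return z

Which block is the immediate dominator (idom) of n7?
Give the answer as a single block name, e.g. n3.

idom tree: n1←n0 n2←n0 n3←n2 n4←n2 n5←n2 n6←n5 n7←n2 n8←n7 n9←n2
Dom∩ at merges:
  n5: preds {n3,n4}: {n0,n2,n3} ∩ {n0,n2,n4} = {n0,n2}; idom=n2
  n7: preds {n4,n5}: {n0,n2,n4} ∩ {n0,n2,n5} = {n0,n2}; idom=n2
  n9: preds {n5,n6,n8}: {n0,n2,n5} ∩ {n0,n2,n5,n6} ∩ {n0,n2,n7,n8} = {n0,n2}; idom=n2

idom(n7) = n2

Answer: n2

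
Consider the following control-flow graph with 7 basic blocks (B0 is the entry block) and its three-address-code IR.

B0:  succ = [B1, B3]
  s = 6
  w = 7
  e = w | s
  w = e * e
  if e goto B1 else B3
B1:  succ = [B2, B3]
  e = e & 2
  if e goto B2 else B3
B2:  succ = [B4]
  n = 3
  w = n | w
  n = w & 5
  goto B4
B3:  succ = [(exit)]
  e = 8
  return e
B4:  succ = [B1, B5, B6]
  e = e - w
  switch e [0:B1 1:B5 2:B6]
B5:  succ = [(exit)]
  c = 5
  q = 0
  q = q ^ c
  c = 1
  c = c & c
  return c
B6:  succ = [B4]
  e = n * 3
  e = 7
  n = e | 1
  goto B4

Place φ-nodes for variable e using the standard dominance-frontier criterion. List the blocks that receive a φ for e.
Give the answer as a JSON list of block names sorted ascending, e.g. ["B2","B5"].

Answer: ["B1", "B3", "B4"]

Derivation:
idom tree: B1←B0 B2←B1 B3←B0 B4←B2 B5←B4 B6←B4
Join-block Dom:
  B1: preds {B0,B4}: {B0} ∩ {B0,B1,B2,B4} = {B0}; idom=B0
  B3: preds {B0,B1}: {B0} ∩ {B0,B1} = {B0}; idom=B0
  B4: preds {B2,B6}: {B0,B1,B2} ∩ {B0,B1,B2,B4,B6} = {B0,B1,B2}; idom=B2

DF walk-up:
  B1←B0: walk · to B0
  B1←B4: walk B4→B2→B1 to B0
  B3←B0: walk · to B0
  B3←B1: walk B1 to B0
  B4←B2: walk · to B2
  B4←B6: walk B6→B4 to B2
  DF(B0)=∅
  DF(B1)={B1,B3}
  DF(B2)={B1}
  DF(B3)=∅
  DF(B4)={B1,B4}
  DF(B5)=∅
  DF(B6)={B4}

φ for e: defs {B0,B1,B3,B4,B6}
  DF⁺ = {B1,B3,B4}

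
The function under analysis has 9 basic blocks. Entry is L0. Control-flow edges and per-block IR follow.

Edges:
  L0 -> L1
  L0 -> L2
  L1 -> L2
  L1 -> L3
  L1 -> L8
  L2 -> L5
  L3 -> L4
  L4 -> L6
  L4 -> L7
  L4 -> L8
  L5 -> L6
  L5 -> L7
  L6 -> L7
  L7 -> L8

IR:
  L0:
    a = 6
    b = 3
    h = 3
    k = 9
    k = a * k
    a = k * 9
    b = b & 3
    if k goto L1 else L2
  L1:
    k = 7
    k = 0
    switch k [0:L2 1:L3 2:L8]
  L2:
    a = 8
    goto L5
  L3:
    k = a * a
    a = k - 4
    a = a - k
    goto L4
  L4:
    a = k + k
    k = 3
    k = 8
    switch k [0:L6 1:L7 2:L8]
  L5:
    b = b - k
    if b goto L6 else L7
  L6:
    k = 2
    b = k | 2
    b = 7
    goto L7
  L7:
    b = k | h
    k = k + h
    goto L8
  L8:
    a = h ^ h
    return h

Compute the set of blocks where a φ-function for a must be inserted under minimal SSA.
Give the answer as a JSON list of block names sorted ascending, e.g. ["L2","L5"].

Answer: ["L6", "L7", "L8"]

Working:
idom tree: L1←L0 L2←L0 L3←L1 L4←L3 L5←L2 L6←L0 L7←L0 L8←L0
Dom at joins:
  L2: preds {L0,L1}: {L0} ∩ {L0,L1} = {L0}; idom=L0
  L6: preds {L4,L5}: {L0,L1,L3,L4} ∩ {L0,L2,L5} = {L0}; idom=L0
  L7: preds {L4,L5,L6}: {L0,L1,L3,L4} ∩ {L0,L2,L5} ∩ {L0,L6} = {L0}; idom=L0
  L8: preds {L1,L4,L7}: {L0,L1} ∩ {L0,L1,L3,L4} ∩ {L0,L7} = {L0}; idom=L0

DF walk-up:
  join L2 pred L0: · stop@L0
  join L2 pred L1: L1 stop@L0
  join L6 pred L4: L4→L3→L1 stop@L0
  join L6 pred L5: L5→L2 stop@L0
  join L7 pred L4: L4→L3→L1 stop@L0
  join L7 pred L5: L5→L2 stop@L0
  join L7 pred L6: L6 stop@L0
  join L8 pred L1: L1 stop@L0
  join L8 pred L4: L4→L3→L1 stop@L0
  join L8 pred L7: L7 stop@L0
  L0: DF=∅
  L1: DF={L2,L6,L7,L8}
  L2: DF={L6,L7}
  L3: DF={L6,L7,L8}
  L4: DF={L6,L7,L8}
  L5: DF={L6,L7}
  L6: DF={L7}
  L7: DF={L8}
  L8: DF=∅

φ for a: defs {L0,L2,L3,L4,L8}
  DF⁺ = {L6,L7,L8}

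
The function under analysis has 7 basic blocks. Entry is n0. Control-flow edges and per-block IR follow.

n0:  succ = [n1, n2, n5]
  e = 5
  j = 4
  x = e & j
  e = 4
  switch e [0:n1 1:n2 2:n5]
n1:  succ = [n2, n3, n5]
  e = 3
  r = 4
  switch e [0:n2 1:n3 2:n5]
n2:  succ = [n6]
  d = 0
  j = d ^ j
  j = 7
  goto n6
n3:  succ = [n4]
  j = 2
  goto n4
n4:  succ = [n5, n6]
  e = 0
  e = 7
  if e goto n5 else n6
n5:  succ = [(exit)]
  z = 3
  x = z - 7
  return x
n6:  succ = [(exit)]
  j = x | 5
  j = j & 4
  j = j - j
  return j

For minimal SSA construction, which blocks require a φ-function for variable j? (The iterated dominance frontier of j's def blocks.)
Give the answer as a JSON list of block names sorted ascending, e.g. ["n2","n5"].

idom tree: n1←n0 n2←n0 n3←n1 n4←n3 n5←n0 n6←n0
Join-block Dom:
  n2: preds {n0,n1}: {n0} ∩ {n0,n1} = {n0}; idom=n0
  n5: preds {n0,n1,n4}: {n0} ∩ {n0,n1} ∩ {n0,n1,n3,n4} = {n0}; idom=n0
  n6: preds {n2,n4}: {n0,n2} ∩ {n0,n1,n3,n4} = {n0}; idom=n0

DF derivation:
  join n2 pred n0: · stop@n0
  join n2 pred n1: n1 stop@n0
  join n5 pred n0: · stop@n0
  join n5 pred n1: n1 stop@n0
  join n5 pred n4: n4→n3→n1 stop@n0
  join n6 pred n2: n2 stop@n0
  join n6 pred n4: n4→n3→n1 stop@n0
  n0 → ∅
  n1 → {n2,n5,n6}
  n2 → {n6}
  n3 → {n5,n6}
  n4 → {n5,n6}
  n5 → ∅
  n6 → ∅

φ for j: defs {n0,n2,n3,n6}
  DF⁺ = {n5,n6}

Answer: ["n5", "n6"]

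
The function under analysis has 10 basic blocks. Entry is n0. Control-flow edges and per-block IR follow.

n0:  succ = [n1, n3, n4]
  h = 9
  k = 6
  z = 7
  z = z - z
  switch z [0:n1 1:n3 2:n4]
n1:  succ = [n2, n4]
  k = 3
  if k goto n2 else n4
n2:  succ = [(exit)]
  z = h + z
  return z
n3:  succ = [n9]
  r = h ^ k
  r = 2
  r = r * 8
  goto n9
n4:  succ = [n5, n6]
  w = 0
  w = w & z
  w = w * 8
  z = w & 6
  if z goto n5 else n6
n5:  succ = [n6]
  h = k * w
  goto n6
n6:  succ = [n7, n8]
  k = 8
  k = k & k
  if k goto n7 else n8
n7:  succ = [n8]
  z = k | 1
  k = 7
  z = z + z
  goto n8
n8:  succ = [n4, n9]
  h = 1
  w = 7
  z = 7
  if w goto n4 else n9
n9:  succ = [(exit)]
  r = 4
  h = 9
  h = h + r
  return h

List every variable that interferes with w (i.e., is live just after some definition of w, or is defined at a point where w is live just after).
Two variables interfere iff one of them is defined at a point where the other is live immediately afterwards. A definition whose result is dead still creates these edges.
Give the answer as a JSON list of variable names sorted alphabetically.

Per-block:
  n0: def={h,k,z} ue=∅
  n1: def={k} ue=∅
  n2: def={z} ue={h,z}
  n3: def={r} ue={h,k}
  n4: def={w,z} ue={z}
  n5: def={h} ue={k,w}
  n6: def={k} ue=∅
  n7: def={k,z} ue={k}
  n8: def={h,w,z} ue=∅
  n9: def={h,r} ue=∅

Liveness:
  n0 li=∅ lo={h,k,z}
  n1 li={h,z} lo={h,k,z}
  n2 li={h,z} lo=∅
  n3 li={h,k} lo=∅
  n4 li={k,z} lo={k,w}
  n5 li={k,w} lo=∅
  n6 li=∅ lo={k}
  n7 li={k} lo={k}
  n8 li={k} lo={k,z}
  n9 li=∅ lo=∅

Interfere edges:
  h — {k,r,z}
  k — {h,w,z}
  r — {h}
  w — {k,z}
  z — {h,k,w}

N(w) = ["k", "z"]

Answer: ["k", "z"]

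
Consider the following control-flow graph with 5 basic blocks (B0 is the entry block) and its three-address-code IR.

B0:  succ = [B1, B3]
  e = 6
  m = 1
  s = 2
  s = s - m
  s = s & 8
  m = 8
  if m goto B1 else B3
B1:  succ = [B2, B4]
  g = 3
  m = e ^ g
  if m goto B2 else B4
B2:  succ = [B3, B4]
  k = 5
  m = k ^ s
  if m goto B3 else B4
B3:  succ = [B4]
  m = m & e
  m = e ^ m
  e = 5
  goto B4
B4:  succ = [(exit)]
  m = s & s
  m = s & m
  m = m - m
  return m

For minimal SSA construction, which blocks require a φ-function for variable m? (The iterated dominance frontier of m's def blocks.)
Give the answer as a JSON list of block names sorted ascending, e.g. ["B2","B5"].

Answer: ["B3", "B4"]

Derivation:
idom tree: B1←B0 B2←B1 B3←B0 B4←B0
Join-block Dom:
  B3: preds {B0,B2}: {B0} ∩ {B0,B1,B2} = {B0}; idom=B0
  B4: preds {B1,B2,B3}: {B0,B1} ∩ {B0,B1,B2} ∩ {B0,B3} = {B0}; idom=B0

Frontier:
  join B3 pred B0: · stop@B0
  join B3 pred B2: B2→B1 stop@B0
  join B4 pred B1: B1 stop@B0
  join B4 pred B2: B2→B1 stop@B0
  join B4 pred B3: B3 stop@B0
  B0 → ∅
  B1 → {B3,B4}
  B2 → {B3,B4}
  B3 → {B4}
  B4 → ∅

φ for m: defs {B0,B1,B2,B3,B4}
  DF⁺ = {B3,B4}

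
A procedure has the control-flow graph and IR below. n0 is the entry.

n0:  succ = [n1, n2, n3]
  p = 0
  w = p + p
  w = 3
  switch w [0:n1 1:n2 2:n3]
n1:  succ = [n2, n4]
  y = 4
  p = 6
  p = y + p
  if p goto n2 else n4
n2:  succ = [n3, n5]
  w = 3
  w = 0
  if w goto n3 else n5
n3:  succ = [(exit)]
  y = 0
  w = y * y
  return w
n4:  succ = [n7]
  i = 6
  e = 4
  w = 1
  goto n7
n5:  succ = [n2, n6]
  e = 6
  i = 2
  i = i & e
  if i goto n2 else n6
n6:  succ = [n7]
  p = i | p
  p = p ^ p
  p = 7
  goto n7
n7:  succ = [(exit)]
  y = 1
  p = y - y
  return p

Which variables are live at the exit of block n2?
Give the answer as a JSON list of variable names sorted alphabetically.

Answer: ["p"]

Analysis:
def/use:
  n0 def {p,w} use ∅
  n1 def {p,y} use ∅
  n2 def {w} use ∅
  n3 def {w,y} use ∅
  n4 def {e,i,w} use ∅
  n5 def {e,i} use ∅
  n6 def {p} use {i,p}
  n7 def {p,y} use ∅

Liveness:
  live n0: ∅→{p}
  live n1: ∅→{p}
  live n2: {p}→{p}
  live n3: ∅→∅
  live n4: ∅→∅
  live n5: {p}→{i,p}
  live n6: {i,p}→∅
  live n7: ∅→∅

live-out(n2) = ["p"]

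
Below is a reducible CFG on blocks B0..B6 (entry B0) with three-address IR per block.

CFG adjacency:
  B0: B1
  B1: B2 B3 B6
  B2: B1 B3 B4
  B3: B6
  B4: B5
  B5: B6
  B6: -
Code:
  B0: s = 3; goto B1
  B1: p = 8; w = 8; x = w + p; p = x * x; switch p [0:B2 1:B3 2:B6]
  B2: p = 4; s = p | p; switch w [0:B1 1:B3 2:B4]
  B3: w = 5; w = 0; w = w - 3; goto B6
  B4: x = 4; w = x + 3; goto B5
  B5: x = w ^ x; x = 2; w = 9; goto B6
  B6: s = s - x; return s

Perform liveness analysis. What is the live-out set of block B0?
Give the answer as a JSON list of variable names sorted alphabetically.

Answer: ["s"]

Analysis:
def/use:
  B0: {s} / ∅
  B1: {p,w,x} / ∅
  B2: {p,s} / {w}
  B3: {w} / ∅
  B4: {w,x} / ∅
  B5: {w,x} / {w,x}
  B6: {s} / {s,x}

Live sets:
  live B0: ∅→{s}
  live B1: {s}→{s,w,x}
  live B2: {w,x}→{s,x}
  live B3: {s,x}→{s,x}
  live B4: {s}→{s,w,x}
  live B5: {s,w,x}→{s,x}
  live B6: {s,x}→∅

live-out(B0) = ["s"]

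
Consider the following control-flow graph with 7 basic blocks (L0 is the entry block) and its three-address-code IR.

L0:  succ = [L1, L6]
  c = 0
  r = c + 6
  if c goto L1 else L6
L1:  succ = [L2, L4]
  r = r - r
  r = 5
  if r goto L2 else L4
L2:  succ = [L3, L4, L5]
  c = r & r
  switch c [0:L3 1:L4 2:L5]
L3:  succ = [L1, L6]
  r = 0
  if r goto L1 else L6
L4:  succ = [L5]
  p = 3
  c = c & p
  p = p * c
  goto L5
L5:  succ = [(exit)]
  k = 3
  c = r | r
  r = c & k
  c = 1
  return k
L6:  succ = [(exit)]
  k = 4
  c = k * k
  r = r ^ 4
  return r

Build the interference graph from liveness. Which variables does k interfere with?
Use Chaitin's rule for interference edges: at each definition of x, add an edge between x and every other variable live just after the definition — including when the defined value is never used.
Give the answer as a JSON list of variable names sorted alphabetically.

Per-block:
  L0: {c,r} / ∅
  L1: {r} / {r}
  L2: {c} / {r}
  L3: {r} / ∅
  L4: {c,p} / {c}
  L5: {c,k,r} / {r}
  L6: {c,k,r} / {r}

Liveness:
  L0: in=∅ out={c,r}
  L1: in={c,r} out={c,r}
  L2: in={r} out={c,r}
  L3: in={c} out={c,r}
  L4: in={c,r} out={r}
  L5: in={r} out=∅
  L6: in={r} out=∅

Interference:
  c — {k,p,r}
  k — {c,r}
  p — {c,r}
  r — {c,k,p}

N(k) = ["c", "r"]

Answer: ["c", "r"]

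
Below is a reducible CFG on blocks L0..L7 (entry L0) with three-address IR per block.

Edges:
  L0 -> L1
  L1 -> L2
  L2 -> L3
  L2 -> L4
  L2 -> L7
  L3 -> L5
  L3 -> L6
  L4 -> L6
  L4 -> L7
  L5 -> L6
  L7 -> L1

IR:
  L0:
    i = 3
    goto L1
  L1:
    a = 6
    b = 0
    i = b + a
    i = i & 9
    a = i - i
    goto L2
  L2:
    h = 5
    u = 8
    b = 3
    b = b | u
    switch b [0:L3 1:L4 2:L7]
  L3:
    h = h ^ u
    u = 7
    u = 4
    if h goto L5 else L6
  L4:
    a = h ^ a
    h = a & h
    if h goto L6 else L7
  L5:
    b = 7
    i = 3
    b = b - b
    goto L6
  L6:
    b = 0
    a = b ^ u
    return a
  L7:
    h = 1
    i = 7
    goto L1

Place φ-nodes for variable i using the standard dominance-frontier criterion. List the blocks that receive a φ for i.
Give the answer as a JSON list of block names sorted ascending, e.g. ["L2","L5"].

Answer: ["L1", "L6"]

Working:
idom tree: L1←L0 L2←L1 L3←L2 L4←L2 L5←L3 L6←L2 L7←L2
Join-block Dom:
  L1: preds {L0,L7}: {L0} ∩ {L0,L1,L2,L7} = {L0}; idom=L0
  L6: preds {L3,L4,L5}: {L0,L1,L2,L3} ∩ {L0,L1,L2,L4} ∩ {L0,L1,L2,L3,L5} = {L0,L1,L2}; idom=L2
  L7: preds {L2,L4}: {L0,L1,L2} ∩ {L0,L1,L2,L4} = {L0,L1,L2}; idom=L2

DF walk-up:
  join L1 pred L0: · stop@L0
  join L1 pred L7: L7→L2→L1 stop@L0
  join L6 pred L3: L3 stop@L2
  join L6 pred L4: L4 stop@L2
  join L6 pred L5: L5→L3 stop@L2
  join L7 pred L2: · stop@L2
  join L7 pred L4: L4 stop@L2
  DF(L0)=∅
  DF(L1)={L1}
  DF(L2)={L1}
  DF(L3)={L6}
  DF(L4)={L6,L7}
  DF(L5)={L6}
  DF(L6)=∅
  DF(L7)={L1}

φ for i: defs {L0,L1,L5,L7}
  DF⁺ = {L1,L6}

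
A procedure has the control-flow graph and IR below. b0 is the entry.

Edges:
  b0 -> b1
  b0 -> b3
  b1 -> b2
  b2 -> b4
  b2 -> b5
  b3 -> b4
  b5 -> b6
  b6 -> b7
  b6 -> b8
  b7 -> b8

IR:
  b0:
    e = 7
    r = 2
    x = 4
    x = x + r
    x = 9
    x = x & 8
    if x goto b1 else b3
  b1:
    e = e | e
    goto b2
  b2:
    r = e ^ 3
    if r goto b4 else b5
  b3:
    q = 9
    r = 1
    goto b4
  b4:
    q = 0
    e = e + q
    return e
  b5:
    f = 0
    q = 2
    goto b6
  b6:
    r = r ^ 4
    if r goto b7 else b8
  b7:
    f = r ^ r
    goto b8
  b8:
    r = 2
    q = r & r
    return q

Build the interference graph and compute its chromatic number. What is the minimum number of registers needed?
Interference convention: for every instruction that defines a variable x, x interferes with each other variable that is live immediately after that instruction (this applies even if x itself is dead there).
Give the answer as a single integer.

Answer: 3

Analysis:
def/use:
  b0: def={e,r,x} ue=∅
  b1: def={e} ue={e}
  b2: def={r} ue={e}
  b3: def={q,r} ue=∅
  b4: def={e,q} ue={e}
  b5: def={f,q} ue=∅
  b6: def={r} ue={r}
  b7: def={f} ue={r}
  b8: def={q,r} ue=∅

Liveness:
  live b0: ∅→{e}
  live b1: {e}→{e}
  live b2: {e}→{e,r}
  live b3: {e}→{e}
  live b4: {e}→∅
  live b5: {r}→{r}
  live b6: {r}→{r}
  live b7: {r}→∅
  live b8: ∅→∅

Interference:
  e↔{q,r,x}
  f↔{r}
  q↔{e,r}
  r↔{e,f,q,x}
  x↔{e,r}

Colouring:
  lower bound: {e,q,r} mutually conflict ⇒ χ ≥ 3
  3-colouring: c0={r}  c1={e,f}  c2={q,x}
  χ = 3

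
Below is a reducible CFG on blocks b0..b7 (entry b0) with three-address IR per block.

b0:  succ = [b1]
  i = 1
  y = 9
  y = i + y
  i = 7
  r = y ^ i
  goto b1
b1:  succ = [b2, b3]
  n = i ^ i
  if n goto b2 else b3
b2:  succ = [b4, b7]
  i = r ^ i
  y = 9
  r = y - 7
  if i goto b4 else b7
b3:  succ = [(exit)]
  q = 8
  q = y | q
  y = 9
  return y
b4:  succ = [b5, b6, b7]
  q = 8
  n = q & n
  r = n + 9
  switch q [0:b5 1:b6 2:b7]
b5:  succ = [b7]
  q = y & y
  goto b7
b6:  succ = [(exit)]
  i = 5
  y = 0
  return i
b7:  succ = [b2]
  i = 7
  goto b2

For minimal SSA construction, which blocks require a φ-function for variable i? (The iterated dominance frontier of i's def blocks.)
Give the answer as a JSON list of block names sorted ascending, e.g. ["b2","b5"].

idom tree: b1←b0 b2←b1 b3←b1 b4←b2 b5←b4 b6←b4 b7←b2
Join-block Dom:
  b2: preds {b1,b7}: {b0,b1} ∩ {b0,b1,b2,b7} = {b0,b1}; idom=b1
  b7: preds {b2,b4,b5}: {b0,b1,b2} ∩ {b0,b1,b2,b4} ∩ {b0,b1,b2,b4,b5} = {b0,b1,b2}; idom=b2

DF derivation:
  b2←b1: walk · to b1
  b2←b7: walk b7→b2 to b1
  b7←b2: walk · to b2
  b7←b4: walk b4 to b2
  b7←b5: walk b5→b4 to b2
  DF(b0)=∅
  DF(b1)=∅
  DF(b2)={b2}
  DF(b3)=∅
  DF(b4)={b7}
  DF(b5)={b7}
  DF(b6)=∅
  DF(b7)={b2}

φ for i: defs {b0,b2,b6,b7}
  DF⁺ = {b2}

Answer: ["b2"]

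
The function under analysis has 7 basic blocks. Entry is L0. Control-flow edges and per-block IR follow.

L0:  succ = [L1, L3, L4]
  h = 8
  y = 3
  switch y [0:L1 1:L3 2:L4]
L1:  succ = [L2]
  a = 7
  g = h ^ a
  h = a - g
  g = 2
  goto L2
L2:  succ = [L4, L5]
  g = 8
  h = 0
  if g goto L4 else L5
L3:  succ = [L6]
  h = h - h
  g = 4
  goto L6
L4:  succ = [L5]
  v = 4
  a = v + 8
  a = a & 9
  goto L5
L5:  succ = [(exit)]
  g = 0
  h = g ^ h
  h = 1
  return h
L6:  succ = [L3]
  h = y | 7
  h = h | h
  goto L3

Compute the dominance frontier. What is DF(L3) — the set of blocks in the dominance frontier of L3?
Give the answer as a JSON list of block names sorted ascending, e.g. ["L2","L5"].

idom tree: L1←L0 L2←L1 L3←L0 L4←L0 L5←L0 L6←L3
Join-block Dom:
  L3: preds {L0,L6}: {L0} ∩ {L0,L3,L6} = {L0}; idom=L0
  L4: preds {L0,L2}: {L0} ∩ {L0,L1,L2} = {L0}; idom=L0
  L5: preds {L2,L4}: {L0,L1,L2} ∩ {L0,L4} = {L0}; idom=L0

DF derivation:
  L3←L0: walk · to L0
  L3←L6: walk L6→L3 to L0
  L4←L0: walk · to L0
  L4←L2: walk L2→L1 to L0
  L5←L2: walk L2→L1 to L0
  L5←L4: walk L4 to L0
  L0 → ∅
  L1 → {L4,L5}
  L2 → {L4,L5}
  L3 → {L3}
  L4 → {L5}
  L5 → ∅
  L6 → {L3}

DF(L3) = ["L3"]

Answer: ["L3"]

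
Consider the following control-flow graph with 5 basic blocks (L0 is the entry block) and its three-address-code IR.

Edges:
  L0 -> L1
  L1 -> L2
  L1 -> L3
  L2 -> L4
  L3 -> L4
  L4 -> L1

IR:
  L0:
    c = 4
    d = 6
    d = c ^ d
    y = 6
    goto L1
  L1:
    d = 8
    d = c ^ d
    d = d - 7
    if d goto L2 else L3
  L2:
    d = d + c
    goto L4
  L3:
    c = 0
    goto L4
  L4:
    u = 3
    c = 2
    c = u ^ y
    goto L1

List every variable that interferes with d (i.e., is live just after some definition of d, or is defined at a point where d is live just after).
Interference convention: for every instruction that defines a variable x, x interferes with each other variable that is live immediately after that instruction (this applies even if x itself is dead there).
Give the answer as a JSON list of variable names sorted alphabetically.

def/use:
  L0: def={c,d,y} ue=∅
  L1: def={d} ue={c}
  L2: def={d} ue={c,d}
  L3: def={c} ue=∅
  L4: def={c,u} ue={y}

Backward fixpoint:
  L0: in=∅ out={c,y}
  L1: in={c,y} out={c,d,y}
  L2: in={c,d,y} out={y}
  L3: in={y} out={y}
  L4: in={y} out={c,y}

Interference:
  c — {d,u,y}
  d — {c,y}
  u — {c,y}
  y — {c,d,u}

N(d) = ["c", "y"]

Answer: ["c", "y"]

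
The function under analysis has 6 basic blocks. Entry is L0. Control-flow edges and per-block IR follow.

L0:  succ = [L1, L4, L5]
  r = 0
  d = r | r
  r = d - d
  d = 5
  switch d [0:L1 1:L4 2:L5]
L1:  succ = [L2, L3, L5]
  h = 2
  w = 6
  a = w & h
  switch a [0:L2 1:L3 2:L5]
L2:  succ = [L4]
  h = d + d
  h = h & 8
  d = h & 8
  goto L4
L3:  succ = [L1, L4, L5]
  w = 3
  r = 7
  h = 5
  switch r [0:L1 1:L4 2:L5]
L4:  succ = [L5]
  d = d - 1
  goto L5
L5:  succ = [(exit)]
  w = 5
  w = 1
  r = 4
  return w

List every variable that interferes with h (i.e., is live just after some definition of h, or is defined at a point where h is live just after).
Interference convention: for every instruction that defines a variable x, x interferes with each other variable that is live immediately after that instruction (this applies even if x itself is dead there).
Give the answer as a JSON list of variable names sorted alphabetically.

Answer: ["d", "r", "w"]

Analysis:
def/use:
  L0: def={d,r} ue=∅
  L1: def={a,h,w} ue=∅
  L2: def={d,h} ue={d}
  L3: def={h,r,w} ue=∅
  L4: def={d} ue={d}
  L5: def={r,w} ue=∅

Liveness:
  L0 li=∅ lo={d}
  L1 li={d} lo={d}
  L2 li={d} lo={d}
  L3 li={d} lo={d}
  L4 li={d} lo=∅
  L5 li=∅ lo=∅

Conflict graph:
  a — {d}
  d — {a,h,r,w}
  h — {d,r,w}
  r — {d,h,w}
  w — {d,h,r}

N(h) = ["d", "r", "w"]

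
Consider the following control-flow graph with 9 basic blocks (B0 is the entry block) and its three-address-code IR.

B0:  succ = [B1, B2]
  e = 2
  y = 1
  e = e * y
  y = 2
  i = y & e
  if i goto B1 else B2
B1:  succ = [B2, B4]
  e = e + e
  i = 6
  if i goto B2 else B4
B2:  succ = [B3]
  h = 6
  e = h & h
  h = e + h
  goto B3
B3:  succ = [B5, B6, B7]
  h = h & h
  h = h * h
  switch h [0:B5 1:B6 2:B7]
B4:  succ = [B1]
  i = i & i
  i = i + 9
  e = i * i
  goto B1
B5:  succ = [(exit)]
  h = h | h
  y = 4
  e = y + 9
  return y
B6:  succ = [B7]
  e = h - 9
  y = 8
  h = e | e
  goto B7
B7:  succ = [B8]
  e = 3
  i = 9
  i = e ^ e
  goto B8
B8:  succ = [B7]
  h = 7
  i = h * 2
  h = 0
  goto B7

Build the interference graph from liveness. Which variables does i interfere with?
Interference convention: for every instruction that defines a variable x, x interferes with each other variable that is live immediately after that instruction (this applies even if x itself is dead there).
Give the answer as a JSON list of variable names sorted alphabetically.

Answer: ["e"]

Derivation:
Block summaries:
  B0 def {e,i,y} use ∅
  B1 def {e,i} use {e}
  B2 def {e,h} use ∅
  B3 def {h} use {h}
  B4 def {e,i} use {i}
  B5 def {e,h,y} use {h}
  B6 def {e,h,y} use {h}
  B7 def {e,i} use ∅
  B8 def {h,i} use ∅

Liveness:
  live B0: ∅→{e}
  live B1: {e}→{i}
  live B2: ∅→{h}
  live B3: {h}→{h}
  live B4: {i}→{e}
  live B5: {h}→∅
  live B6: {h}→∅
  live B7: ∅→∅
  live B8: ∅→∅

Interference:
  e: {h,i,y}
  h: {e}
  i: {e}
  y: {e}

N(i) = ["e"]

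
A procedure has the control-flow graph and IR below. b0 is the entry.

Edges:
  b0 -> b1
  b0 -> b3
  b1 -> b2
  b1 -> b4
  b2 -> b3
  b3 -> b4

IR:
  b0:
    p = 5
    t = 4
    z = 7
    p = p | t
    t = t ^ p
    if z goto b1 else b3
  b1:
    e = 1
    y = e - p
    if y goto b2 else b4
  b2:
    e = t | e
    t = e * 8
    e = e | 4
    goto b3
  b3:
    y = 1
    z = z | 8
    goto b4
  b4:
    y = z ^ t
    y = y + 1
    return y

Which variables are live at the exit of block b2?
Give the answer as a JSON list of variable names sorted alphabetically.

def/use:
  b0: def={p,t,z} ue=∅
  b1: def={e,y} ue={p}
  b2: def={e,t} ue={e,t}
  b3: def={y,z} ue={z}
  b4: def={y} ue={t,z}

Liveness:
  live b0: ∅→{p,t,z}
  live b1: {p,t,z}→{e,t,z}
  live b2: {e,t,z}→{t,z}
  live b3: {t,z}→{t,z}
  live b4: {t,z}→∅

live-out(b2) = ["t", "z"]

Answer: ["t", "z"]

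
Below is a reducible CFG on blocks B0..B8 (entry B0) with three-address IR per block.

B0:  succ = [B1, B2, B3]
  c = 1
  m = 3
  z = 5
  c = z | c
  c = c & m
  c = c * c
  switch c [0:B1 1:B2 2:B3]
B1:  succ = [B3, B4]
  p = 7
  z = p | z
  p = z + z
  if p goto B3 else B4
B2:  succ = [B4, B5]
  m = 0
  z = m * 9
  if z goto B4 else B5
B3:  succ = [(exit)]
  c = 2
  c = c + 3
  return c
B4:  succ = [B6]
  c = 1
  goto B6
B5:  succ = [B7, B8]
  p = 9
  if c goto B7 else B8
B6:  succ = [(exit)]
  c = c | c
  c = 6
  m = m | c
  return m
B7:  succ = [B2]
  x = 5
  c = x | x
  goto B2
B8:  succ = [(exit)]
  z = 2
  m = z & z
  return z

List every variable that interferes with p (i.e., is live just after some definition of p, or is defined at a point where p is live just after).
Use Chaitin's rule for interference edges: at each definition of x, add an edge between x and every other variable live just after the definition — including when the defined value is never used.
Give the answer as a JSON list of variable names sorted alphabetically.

def/use:
  B0: def={c,m,z} ue=∅
  B1: def={p,z} ue={z}
  B2: def={m,z} ue=∅
  B3: def={c} ue=∅
  B4: def={c} ue=∅
  B5: def={p} ue={c}
  B6: def={c,m} ue={c,m}
  B7: def={c,x} ue=∅
  B8: def={m,z} ue=∅

Live sets:
  B0: in=∅ out={c,m,z}
  B1: in={m,z} out={m}
  B2: in={c} out={c,m}
  B3: in=∅ out=∅
  B4: in={m} out={c,m}
  B5: in={c} out=∅
  B6: in={c,m} out=∅
  B7: in=∅ out={c}
  B8: in=∅ out=∅

Interfere edges:
  c: {m,p,z}
  m: {c,p,z}
  p: {c,m,z}
  x: ∅
  z: {c,m,p}

N(p) = ["c", "m", "z"]

Answer: ["c", "m", "z"]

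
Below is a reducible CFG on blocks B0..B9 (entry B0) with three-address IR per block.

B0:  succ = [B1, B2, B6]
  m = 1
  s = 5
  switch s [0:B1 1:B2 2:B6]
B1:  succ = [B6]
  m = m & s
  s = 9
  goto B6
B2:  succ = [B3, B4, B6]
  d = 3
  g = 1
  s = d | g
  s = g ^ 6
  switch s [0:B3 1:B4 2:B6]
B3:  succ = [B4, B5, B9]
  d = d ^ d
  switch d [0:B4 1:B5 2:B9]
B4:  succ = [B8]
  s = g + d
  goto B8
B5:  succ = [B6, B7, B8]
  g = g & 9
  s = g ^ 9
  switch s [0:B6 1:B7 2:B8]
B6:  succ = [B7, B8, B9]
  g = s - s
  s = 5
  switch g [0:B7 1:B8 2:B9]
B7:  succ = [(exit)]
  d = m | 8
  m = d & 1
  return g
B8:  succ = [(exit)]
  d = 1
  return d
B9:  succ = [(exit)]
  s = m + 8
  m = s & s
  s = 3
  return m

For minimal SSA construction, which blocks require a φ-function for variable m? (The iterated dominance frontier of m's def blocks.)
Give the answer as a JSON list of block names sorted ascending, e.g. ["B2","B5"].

idom tree: B1←B0 B2←B0 B3←B2 B4←B2 B5←B3 B6←B0 B7←B0 B8←B0 B9←B0
Join-block Dom:
  B4: preds {B2,B3}: {B0,B2} ∩ {B0,B2,B3} = {B0,B2}; idom=B2
  B6: preds {B0,B1,B2,B5}: {B0} ∩ {B0,B1} ∩ {B0,B2} ∩ {B0,B2,B3,B5} = {B0}; idom=B0
  B7: preds {B5,B6}: {B0,B2,B3,B5} ∩ {B0,B6} = {B0}; idom=B0
  B8: preds {B4,B5,B6}: {B0,B2,B4} ∩ {B0,B2,B3,B5} ∩ {B0,B6} = {B0}; idom=B0
  B9: preds {B3,B6}: {B0,B2,B3} ∩ {B0,B6} = {B0}; idom=B0

DF derivation:
  B4←B2: walk · to B2
  B4←B3: walk B3 to B2
  B6←B0: walk · to B0
  B6←B1: walk B1 to B0
  B6←B2: walk B2 to B0
  B6←B5: walk B5→B3→B2 to B0
  B7←B5: walk B5→B3→B2 to B0
  B7←B6: walk B6 to B0
  B8←B4: walk B4→B2 to B0
  B8←B5: walk B5→B3→B2 to B0
  B8←B6: walk B6 to B0
  B9←B3: walk B3→B2 to B0
  B9←B6: walk B6 to B0
  DF(B0)=∅
  DF(B1)={B6}
  DF(B2)={B6,B7,B8,B9}
  DF(B3)={B4,B6,B7,B8,B9}
  DF(B4)={B8}
  DF(B5)={B6,B7,B8}
  DF(B6)={B7,B8,B9}
  DF(B7)=∅
  DF(B8)=∅
  DF(B9)=∅

φ for m: defs {B0,B1,B7,B9}
  DF⁺ = {B6,B7,B8,B9}

Answer: ["B6", "B7", "B8", "B9"]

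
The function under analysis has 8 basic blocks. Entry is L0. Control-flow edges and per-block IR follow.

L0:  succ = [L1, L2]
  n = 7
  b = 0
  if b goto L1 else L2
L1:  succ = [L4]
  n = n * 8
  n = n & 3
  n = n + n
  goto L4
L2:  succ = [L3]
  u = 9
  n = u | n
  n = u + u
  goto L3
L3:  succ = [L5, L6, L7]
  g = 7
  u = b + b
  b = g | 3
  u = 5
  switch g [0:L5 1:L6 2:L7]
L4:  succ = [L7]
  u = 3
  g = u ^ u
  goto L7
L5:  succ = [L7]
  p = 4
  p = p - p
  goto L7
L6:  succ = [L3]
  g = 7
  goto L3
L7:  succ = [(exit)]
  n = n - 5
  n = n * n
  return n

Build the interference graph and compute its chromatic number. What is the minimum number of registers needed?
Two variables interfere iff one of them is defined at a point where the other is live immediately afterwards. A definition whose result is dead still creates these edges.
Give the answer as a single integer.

def/use:
  L0: def={b,n} ue=∅
  L1: def={n} ue={n}
  L2: def={n,u} ue={n}
  L3: def={b,g,u} ue={b}
  L4: def={g,u} ue=∅
  L5: def={p} ue=∅
  L6: def={g} ue=∅
  L7: def={n} ue={n}

Live sets:
  L0: in=∅ out={b,n}
  L1: in={n} out={n}
  L2: in={b,n} out={b,n}
  L3: in={b,n} out={b,n}
  L4: in={n} out={n}
  L5: in={n} out={n}
  L6: in={b,n} out={b,n}
  L7: in={n} out=∅

Interfere edges:
  b↔{g,n,u}
  g↔{b,n,u}
  n↔{b,g,p,u}
  p↔{n}
  u↔{b,g,n}

Chromatic number:
  clique {b,g,n,u} ⇒ need ≥ 4
  4-colouring: r0={n}  r1={b,p}  r2={g}  r3={u}
  χ = 4

Answer: 4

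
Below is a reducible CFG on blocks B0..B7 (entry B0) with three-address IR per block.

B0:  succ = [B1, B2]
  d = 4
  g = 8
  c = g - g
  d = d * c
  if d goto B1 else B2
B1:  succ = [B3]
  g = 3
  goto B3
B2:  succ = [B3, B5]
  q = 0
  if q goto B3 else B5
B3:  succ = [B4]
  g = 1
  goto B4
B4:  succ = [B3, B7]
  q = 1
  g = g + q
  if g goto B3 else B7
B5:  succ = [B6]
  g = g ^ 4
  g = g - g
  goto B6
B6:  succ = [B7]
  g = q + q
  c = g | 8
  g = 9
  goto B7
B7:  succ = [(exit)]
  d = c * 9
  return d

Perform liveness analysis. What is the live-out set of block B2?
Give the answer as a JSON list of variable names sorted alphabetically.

Per-block:
  B0: def={c,d,g} ue=∅
  B1: def={g} ue=∅
  B2: def={q} ue=∅
  B3: def={g} ue=∅
  B4: def={g,q} ue={g}
  B5: def={g} ue={g}
  B6: def={c,g} ue={q}
  B7: def={d} ue={c}

Live sets:
  B0: in=∅ out={c,g}
  B1: in={c} out={c}
  B2: in={c,g} out={c,g,q}
  B3: in={c} out={c,g}
  B4: in={c,g} out={c}
  B5: in={g,q} out={q}
  B6: in={q} out={c}
  B7: in={c} out=∅

live-out(B2) = ["c", "g", "q"]

Answer: ["c", "g", "q"]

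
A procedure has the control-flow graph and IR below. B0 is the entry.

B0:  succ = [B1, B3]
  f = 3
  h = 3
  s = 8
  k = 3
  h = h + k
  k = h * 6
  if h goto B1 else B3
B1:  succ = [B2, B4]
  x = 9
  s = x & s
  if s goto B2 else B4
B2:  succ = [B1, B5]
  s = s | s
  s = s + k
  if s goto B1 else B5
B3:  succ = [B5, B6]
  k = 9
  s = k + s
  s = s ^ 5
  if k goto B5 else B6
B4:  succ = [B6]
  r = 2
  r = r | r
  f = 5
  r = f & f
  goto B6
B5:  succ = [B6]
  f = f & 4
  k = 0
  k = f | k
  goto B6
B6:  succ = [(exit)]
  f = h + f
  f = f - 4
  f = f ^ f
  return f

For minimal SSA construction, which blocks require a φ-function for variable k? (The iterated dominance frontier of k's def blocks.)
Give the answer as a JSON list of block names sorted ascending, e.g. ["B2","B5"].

Answer: ["B5", "B6"]

Working:
idom tree: B1←B0 B2←B1 B3←B0 B4←B1 B5←B0 B6←B0
Dom at joins:
  B1: preds {B0,B2}: {B0} ∩ {B0,B1,B2} = {B0}; idom=B0
  B5: preds {B2,B3}: {B0,B1,B2} ∩ {B0,B3} = {B0}; idom=B0
  B6: preds {B3,B4,B5}: {B0,B3} ∩ {B0,B1,B4} ∩ {B0,B5} = {B0}; idom=B0

DF derivation:
  B1←B0: walk · to B0
  B1←B2: walk B2→B1 to B0
  B5←B2: walk B2→B1 to B0
  B5←B3: walk B3 to B0
  B6←B3: walk B3 to B0
  B6←B4: walk B4→B1 to B0
  B6←B5: walk B5 to B0
  B0: DF=∅
  B1: DF={B1,B5,B6}
  B2: DF={B1,B5}
  B3: DF={B5,B6}
  B4: DF={B6}
  B5: DF={B6}
  B6: DF=∅

φ for k: defs {B0,B3,B5}
  DF⁺ = {B5,B6}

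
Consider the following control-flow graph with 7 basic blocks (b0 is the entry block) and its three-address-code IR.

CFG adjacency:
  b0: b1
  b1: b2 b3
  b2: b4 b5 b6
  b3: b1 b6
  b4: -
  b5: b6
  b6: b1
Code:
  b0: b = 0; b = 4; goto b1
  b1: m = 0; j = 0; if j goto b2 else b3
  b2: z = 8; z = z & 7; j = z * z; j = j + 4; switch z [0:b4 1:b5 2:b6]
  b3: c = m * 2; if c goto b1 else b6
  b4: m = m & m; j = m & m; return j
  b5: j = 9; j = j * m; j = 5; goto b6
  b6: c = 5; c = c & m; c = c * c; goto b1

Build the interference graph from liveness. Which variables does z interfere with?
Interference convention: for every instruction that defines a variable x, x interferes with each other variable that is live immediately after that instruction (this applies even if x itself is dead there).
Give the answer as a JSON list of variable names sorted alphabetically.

Block summaries:
  b0: {b} / ∅
  b1: {j,m} / ∅
  b2: {j,z} / ∅
  b3: {c} / {m}
  b4: {j,m} / {m}
  b5: {j} / {m}
  b6: {c} / {m}

Liveness:
  live b0: ∅→∅
  live b1: ∅→{m}
  live b2: {m}→{m}
  live b3: {m}→{m}
  live b4: {m}→∅
  live b5: {m}→{m}
  live b6: {m}→∅

Conflict graph:
  b↔∅
  c↔{m}
  j↔{m,z}
  m↔{c,j,z}
  z↔{j,m}

N(z) = ["j", "m"]

Answer: ["j", "m"]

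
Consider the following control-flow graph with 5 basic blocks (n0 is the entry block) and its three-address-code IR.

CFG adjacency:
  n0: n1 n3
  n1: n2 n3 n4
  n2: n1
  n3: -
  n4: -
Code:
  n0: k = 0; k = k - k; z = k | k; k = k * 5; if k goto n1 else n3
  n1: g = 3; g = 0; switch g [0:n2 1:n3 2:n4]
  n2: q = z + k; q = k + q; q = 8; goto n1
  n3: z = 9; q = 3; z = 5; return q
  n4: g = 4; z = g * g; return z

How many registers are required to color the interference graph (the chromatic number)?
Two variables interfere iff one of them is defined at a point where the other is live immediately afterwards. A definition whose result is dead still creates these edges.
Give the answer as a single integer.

Answer: 3

Derivation:
def/use:
  n0: {k,z} / ∅
  n1: {g} / ∅
  n2: {q} / {k,z}
  n3: {q,z} / ∅
  n4: {g,z} / ∅

Liveness:
  n0 li=∅ lo={k,z}
  n1 li={k,z} lo={k,z}
  n2 li={k,z} lo={k,z}
  n3 li=∅ lo=∅
  n4 li=∅ lo=∅

Interfere edges:
  g — {k,z}
  k — {g,q,z}
  q — {k,z}
  z — {g,k,q}

Colouring:
  clique {g,k,z} ⇒ need ≥ 3
  assign g→c2 k→c0 q→c2 z→c1 — no edge inside a register ⇒ χ ≤ 3
  χ = 3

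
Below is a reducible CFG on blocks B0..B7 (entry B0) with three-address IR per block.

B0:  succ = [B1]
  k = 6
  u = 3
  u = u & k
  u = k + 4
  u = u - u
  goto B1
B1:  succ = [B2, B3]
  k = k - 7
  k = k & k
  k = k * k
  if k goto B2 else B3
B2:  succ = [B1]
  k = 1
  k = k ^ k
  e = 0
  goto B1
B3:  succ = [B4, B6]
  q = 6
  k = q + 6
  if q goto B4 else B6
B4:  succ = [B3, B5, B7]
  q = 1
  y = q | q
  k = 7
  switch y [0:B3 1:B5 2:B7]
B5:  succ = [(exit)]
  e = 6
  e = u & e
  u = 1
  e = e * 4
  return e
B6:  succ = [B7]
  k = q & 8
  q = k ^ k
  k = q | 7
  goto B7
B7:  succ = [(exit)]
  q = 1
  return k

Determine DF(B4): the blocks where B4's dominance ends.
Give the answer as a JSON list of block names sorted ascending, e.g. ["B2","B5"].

Answer: ["B3", "B7"]

Working:
idom tree: B1←B0 B2←B1 B3←B1 B4←B3 B5←B4 B6←B3 B7←B3
Dom∩ at merges:
  B1: preds {B0,B2}: {B0} ∩ {B0,B1,B2} = {B0}; idom=B0
  B3: preds {B1,B4}: {B0,B1} ∩ {B0,B1,B3,B4} = {B0,B1}; idom=B1
  B7: preds {B4,B6}: {B0,B1,B3,B4} ∩ {B0,B1,B3,B6} = {B0,B1,B3}; idom=B3

Frontier:
  B1←B0: walk · to B0
  B1←B2: walk B2→B1 to B0
  B3←B1: walk · to B1
  B3←B4: walk B4→B3 to B1
  B7←B4: walk B4 to B3
  B7←B6: walk B6 to B3
  B0: DF=∅
  B1: DF={B1}
  B2: DF={B1}
  B3: DF={B3}
  B4: DF={B3,B7}
  B5: DF=∅
  B6: DF={B7}
  B7: DF=∅

DF(B4) = ["B3", "B7"]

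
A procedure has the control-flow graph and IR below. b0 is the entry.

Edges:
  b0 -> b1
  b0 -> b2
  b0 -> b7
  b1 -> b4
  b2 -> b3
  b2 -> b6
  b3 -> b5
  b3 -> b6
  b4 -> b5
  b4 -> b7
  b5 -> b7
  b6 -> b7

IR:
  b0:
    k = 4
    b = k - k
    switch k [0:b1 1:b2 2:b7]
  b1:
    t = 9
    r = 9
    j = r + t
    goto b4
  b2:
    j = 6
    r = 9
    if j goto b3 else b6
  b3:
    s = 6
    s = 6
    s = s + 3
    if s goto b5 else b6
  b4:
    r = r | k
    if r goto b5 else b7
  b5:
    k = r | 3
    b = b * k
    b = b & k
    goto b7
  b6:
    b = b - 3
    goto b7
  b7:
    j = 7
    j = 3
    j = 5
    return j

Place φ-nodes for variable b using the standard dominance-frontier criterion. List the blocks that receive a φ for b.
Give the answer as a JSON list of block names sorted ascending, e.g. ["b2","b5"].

idom tree: b1←b0 b2←b0 b3←b2 b4←b1 b5←b0 b6←b2 b7←b0
Join-block Dom:
  b5: preds {b3,b4}: {b0,b2,b3} ∩ {b0,b1,b4} = {b0}; idom=b0
  b6: preds {b2,b3}: {b0,b2} ∩ {b0,b2,b3} = {b0,b2}; idom=b2
  b7: preds {b0,b4,b5,b6}: {b0} ∩ {b0,b1,b4} ∩ {b0,b5} ∩ {b0,b2,b6} = {b0}; idom=b0

DF walk-up:
  b5←b3: walk b3→b2 to b0
  b5←b4: walk b4→b1 to b0
  b6←b2: walk · to b2
  b6←b3: walk b3 to b2
  b7←b0: walk · to b0
  b7←b4: walk b4→b1 to b0
  b7←b5: walk b5 to b0
  b7←b6: walk b6→b2 to b0
  DF(b0)=∅
  DF(b1)={b5,b7}
  DF(b2)={b5,b7}
  DF(b3)={b5,b6}
  DF(b4)={b5,b7}
  DF(b5)={b7}
  DF(b6)={b7}
  DF(b7)=∅

φ for b: defs {b0,b5,b6}
  DF⁺ = {b7}

Answer: ["b7"]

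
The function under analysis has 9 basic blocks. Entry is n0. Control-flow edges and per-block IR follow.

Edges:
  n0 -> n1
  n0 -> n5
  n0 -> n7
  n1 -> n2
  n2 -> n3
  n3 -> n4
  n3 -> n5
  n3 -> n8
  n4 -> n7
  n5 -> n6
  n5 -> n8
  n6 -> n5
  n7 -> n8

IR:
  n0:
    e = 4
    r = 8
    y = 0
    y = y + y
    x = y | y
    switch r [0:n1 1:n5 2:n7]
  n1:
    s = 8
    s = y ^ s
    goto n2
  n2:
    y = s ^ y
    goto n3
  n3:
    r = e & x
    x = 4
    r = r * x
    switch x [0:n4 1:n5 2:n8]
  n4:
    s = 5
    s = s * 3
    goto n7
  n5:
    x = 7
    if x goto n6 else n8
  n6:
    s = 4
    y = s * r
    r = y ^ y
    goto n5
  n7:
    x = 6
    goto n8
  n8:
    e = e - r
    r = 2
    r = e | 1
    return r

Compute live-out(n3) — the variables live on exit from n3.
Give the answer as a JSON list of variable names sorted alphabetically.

def/use:
  n0: def={e,r,x,y} ue=∅
  n1: def={s} ue={y}
  n2: def={y} ue={s,y}
  n3: def={r,x} ue={e,x}
  n4: def={s} ue=∅
  n5: def={x} ue=∅
  n6: def={r,s,y} ue={r}
  n7: def={x} ue=∅
  n8: def={e,r} ue={e,r}

Liveness:
  live n0: ∅→{e,r,x,y}
  live n1: {e,x,y}→{e,s,x,y}
  live n2: {e,s,x,y}→{e,x}
  live n3: {e,x}→{e,r}
  live n4: {e,r}→{e,r}
  live n5: {e,r}→{e,r}
  live n6: {e,r}→{e,r}
  live n7: {e,r}→{e,r}
  live n8: {e,r}→∅

live-out(n3) = ["e", "r"]

Answer: ["e", "r"]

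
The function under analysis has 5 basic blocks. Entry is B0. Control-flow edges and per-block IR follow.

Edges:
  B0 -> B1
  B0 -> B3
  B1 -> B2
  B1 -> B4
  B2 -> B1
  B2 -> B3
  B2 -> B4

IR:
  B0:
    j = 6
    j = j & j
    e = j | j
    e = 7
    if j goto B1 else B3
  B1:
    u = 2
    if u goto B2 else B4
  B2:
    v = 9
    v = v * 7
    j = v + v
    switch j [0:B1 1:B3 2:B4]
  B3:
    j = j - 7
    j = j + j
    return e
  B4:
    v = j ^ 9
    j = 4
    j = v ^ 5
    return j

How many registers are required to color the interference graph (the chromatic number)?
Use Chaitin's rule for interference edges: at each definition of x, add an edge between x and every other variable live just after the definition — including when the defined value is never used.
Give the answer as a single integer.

Answer: 3

Working:
Block summaries:
  B0: def={e,j} ue=∅
  B1: def={u} ue=∅
  B2: def={j,v} ue=∅
  B3: def={j} ue={e,j}
  B4: def={j,v} ue={j}

Backward fixpoint:
  live B0: ∅→{e,j}
  live B1: {e,j}→{e,j}
  live B2: {e}→{e,j}
  live B3: {e,j}→∅
  live B4: {j}→∅

Conflict graph:
  e — {j,u,v}
  j — {e,u,v}
  u — {e,j}
  v — {e,j}

Colouring:
  {e,j,u} pairwise interfere (3-clique) ⇒ χ ≥ 3
  assign e→c0 j→c1 u→c2 v→c2 — no edge inside a register ⇒ χ ≤ 3
  χ = 3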